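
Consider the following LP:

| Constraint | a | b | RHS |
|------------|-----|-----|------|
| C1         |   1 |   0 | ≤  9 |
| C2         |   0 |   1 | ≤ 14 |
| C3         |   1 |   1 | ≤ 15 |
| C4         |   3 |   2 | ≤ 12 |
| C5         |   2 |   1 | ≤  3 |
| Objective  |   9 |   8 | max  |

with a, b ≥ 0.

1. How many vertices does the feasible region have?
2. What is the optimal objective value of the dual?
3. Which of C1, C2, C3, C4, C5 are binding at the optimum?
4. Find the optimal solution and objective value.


1. 3
2. 24
3. C5
4. a = 0, b = 3, z = 24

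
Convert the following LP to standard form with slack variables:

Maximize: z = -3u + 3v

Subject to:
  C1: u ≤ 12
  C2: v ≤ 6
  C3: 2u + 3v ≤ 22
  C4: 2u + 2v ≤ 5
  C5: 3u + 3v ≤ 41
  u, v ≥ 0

max z = -3u + 3v

s.t.
  u + s1 = 12
  v + s2 = 6
  2u + 3v + s3 = 22
  2u + 2v + s4 = 5
  3u + 3v + s5 = 41
  u, v, s1, s2, s3, s4, s5 ≥ 0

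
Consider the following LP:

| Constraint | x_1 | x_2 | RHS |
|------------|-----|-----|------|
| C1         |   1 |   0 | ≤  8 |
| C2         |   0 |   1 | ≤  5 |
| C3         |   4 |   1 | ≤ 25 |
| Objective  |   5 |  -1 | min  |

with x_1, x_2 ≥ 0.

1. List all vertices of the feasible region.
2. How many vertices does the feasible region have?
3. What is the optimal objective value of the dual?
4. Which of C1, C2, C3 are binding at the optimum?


1. (0, 0), (6.25, 0), (5, 5), (0, 5)
2. 4
3. -5
4. C2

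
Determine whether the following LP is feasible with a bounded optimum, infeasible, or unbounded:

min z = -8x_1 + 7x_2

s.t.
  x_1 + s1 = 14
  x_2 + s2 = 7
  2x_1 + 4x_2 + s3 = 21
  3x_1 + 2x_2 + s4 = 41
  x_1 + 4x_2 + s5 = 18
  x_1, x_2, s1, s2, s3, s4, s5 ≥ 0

Feasible with a bounded optimal solution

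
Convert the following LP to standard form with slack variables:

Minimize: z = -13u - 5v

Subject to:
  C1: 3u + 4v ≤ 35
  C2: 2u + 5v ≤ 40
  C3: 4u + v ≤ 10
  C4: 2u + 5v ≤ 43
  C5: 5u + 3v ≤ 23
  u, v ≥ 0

min z = -13u - 5v

s.t.
  3u + 4v + s1 = 35
  2u + 5v + s2 = 40
  4u + v + s3 = 10
  2u + 5v + s4 = 43
  5u + 3v + s5 = 23
  u, v, s1, s2, s3, s4, s5 ≥ 0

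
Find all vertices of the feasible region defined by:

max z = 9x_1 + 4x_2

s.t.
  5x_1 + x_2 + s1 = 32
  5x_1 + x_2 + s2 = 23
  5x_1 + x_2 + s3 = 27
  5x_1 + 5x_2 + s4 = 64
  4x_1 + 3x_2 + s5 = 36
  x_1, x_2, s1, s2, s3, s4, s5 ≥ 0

(0, 0), (4.6, 0), (3, 8), (0, 12)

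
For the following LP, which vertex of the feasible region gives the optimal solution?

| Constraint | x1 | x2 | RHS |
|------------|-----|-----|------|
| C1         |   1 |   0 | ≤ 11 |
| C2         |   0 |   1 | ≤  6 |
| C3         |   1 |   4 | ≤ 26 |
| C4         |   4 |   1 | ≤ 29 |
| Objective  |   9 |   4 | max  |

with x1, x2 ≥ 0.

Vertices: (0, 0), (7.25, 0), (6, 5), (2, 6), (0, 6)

Evaluate the objective at each vertex of the feasible region:
  z(0, 0) = 0
  z(7.25, 0) = 65.25
  z(6, 5) = 74  ←
  z(2, 6) = 42
  z(0, 6) = 24
The maximum is at x1 = 6, x2 = 5.

(6, 5)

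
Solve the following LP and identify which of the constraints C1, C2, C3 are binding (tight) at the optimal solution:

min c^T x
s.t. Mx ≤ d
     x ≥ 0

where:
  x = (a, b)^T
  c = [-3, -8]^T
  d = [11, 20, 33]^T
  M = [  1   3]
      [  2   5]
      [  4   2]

At a = 5, b = 2, compute slack b - a·x for each constraint:
  C1: 11 − 11 = 0  (binding)
  C2: 20 − 20 = 0  (binding)
  C3: 33 − 24 = 9  (slack)

Optimal: a = 5, b = 2
Binding: C1, C2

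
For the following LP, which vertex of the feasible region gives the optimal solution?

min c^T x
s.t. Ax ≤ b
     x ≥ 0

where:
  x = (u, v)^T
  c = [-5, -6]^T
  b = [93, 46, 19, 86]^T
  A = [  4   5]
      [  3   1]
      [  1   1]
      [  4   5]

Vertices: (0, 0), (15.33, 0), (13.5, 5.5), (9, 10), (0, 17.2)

Evaluate the objective at each vertex of the feasible region:
  z(0, 0) = 0
  z(15.33, 0) = -76.67
  z(13.5, 5.5) = -100.5
  z(9, 10) = -105  ←
  z(0, 17.2) = -103.2
The minimum is at u = 9, v = 10.

(9, 10)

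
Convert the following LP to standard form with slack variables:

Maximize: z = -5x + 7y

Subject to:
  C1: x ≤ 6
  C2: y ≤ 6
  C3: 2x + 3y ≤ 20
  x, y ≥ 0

max z = -5x + 7y

s.t.
  x + s1 = 6
  y + s2 = 6
  2x + 3y + s3 = 20
  x, y, s1, s2, s3 ≥ 0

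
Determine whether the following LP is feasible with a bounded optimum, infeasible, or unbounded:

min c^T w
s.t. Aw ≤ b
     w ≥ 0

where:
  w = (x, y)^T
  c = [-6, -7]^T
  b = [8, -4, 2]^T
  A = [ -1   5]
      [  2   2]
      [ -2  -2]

Infeasible (no feasible solution exists)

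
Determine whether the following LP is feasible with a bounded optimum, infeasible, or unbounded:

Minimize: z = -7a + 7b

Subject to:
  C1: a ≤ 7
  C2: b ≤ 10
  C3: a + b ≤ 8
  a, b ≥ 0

Feasible with a bounded optimal solution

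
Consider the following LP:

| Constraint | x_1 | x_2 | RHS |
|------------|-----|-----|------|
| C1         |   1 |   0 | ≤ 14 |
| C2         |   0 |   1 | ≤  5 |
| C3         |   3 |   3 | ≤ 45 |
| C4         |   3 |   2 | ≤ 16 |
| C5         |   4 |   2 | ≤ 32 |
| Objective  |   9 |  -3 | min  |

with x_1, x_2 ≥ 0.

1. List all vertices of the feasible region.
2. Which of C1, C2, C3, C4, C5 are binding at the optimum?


1. (0, 0), (5.333, 0), (2, 5), (0, 5)
2. C2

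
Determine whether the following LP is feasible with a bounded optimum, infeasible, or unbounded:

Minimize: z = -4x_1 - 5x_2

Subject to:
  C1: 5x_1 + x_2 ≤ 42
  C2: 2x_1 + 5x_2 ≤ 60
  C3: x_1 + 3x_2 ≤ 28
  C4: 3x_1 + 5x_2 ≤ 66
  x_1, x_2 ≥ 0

Feasible with a bounded optimal solution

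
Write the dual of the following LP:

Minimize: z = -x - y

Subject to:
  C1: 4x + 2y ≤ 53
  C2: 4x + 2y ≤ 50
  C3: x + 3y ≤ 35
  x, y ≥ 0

Primal min cᵀx s.t. Ax ≤ b, x ≥ 0  →  Dual max −bᵀy s.t. Aᵀy ≥ −c, y ≥ 0.

Maximize: z = -53y1 - 50y2 - 35y3

Subject to:
  4y1 + 4y2 + y3 ≥ 1
  2y1 + 2y2 + 3y3 ≥ 1
  y1, y2, y3 ≥ 0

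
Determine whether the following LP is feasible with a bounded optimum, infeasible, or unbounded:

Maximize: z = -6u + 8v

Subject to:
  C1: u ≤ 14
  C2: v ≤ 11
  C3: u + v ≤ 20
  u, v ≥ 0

Feasible with a bounded optimal solution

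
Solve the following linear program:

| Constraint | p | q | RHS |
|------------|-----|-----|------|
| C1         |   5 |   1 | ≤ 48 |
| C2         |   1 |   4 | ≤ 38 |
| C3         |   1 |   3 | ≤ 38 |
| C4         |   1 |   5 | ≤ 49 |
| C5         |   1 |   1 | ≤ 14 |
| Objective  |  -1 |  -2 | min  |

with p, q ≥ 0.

Evaluate the objective at each vertex of the feasible region:
  z(0, 0) = 0
  z(9.6, 0) = -9.6
  z(8.5, 5.5) = -19.5
  z(6, 8) = -22  ←
  z(0, 9.5) = -19
The minimum is at p = 6, q = 8.

p = 6, q = 8, z = -22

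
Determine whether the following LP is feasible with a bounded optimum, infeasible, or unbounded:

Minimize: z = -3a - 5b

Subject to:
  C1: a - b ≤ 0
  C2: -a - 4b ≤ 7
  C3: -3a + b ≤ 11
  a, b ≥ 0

Unbounded (objective can decrease without bound)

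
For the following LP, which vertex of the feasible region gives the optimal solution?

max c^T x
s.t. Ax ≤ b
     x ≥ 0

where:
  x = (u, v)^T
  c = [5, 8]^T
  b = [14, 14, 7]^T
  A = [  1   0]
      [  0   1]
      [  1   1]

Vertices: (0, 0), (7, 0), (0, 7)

Evaluate the objective at each vertex of the feasible region:
  z(0, 0) = 0
  z(7, 0) = 35
  z(0, 7) = 56  ←
The maximum is at u = 0, v = 7.

(0, 7)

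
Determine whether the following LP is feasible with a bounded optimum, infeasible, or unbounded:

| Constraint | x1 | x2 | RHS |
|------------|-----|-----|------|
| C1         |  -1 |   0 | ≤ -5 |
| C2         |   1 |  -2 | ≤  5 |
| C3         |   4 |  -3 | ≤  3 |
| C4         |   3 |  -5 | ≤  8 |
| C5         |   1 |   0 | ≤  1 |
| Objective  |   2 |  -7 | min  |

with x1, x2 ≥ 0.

Infeasible (no feasible solution exists)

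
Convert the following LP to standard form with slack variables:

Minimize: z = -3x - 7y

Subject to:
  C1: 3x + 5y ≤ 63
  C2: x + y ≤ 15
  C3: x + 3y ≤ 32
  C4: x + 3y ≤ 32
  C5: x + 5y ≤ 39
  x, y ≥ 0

min z = -3x - 7y

s.t.
  3x + 5y + s1 = 63
  x + y + s2 = 15
  x + 3y + s3 = 32
  x + 3y + s4 = 32
  x + 5y + s5 = 39
  x, y, s1, s2, s3, s4, s5 ≥ 0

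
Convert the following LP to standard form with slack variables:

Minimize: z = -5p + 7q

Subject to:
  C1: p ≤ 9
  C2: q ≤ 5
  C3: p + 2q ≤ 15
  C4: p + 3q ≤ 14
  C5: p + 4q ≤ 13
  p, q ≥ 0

min z = -5p + 7q

s.t.
  p + s1 = 9
  q + s2 = 5
  p + 2q + s3 = 15
  p + 3q + s4 = 14
  p + 4q + s5 = 13
  p, q, s1, s2, s3, s4, s5 ≥ 0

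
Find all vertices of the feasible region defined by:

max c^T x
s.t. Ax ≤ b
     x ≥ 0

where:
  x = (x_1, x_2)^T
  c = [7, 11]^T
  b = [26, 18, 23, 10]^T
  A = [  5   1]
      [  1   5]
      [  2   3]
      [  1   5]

(0, 0), (5.2, 0), (5, 1), (0, 2)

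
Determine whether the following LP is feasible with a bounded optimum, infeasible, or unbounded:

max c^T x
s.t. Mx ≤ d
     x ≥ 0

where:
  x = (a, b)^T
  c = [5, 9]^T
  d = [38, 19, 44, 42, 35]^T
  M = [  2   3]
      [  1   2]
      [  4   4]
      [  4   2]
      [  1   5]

Feasible with a bounded optimal solution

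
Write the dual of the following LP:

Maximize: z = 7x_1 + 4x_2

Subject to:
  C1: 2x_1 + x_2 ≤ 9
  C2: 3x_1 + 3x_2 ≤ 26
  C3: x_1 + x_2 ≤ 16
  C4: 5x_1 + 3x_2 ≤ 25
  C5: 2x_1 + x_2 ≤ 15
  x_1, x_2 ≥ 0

Primal max cᵀx s.t. Ax ≤ b, x ≥ 0  →  Dual min bᵀy s.t. Aᵀy ≥ c, y ≥ 0.

Minimize: z = 9y1 + 26y2 + 16y3 + 25y4 + 15y5

Subject to:
  2y1 + 3y2 + y3 + 5y4 + 2y5 ≥ 7
  y1 + 3y2 + y3 + 3y4 + y5 ≥ 4
  y1, y2, y3, y4, y5 ≥ 0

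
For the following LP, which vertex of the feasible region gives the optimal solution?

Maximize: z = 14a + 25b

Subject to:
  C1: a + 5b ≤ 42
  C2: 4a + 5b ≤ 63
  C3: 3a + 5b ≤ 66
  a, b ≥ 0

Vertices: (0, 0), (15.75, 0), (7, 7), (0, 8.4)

Evaluate the objective at each vertex of the feasible region:
  z(0, 0) = 0
  z(15.75, 0) = 220.5
  z(7, 7) = 273  ←
  z(0, 8.4) = 210
The maximum is at a = 7, b = 7.

(7, 7)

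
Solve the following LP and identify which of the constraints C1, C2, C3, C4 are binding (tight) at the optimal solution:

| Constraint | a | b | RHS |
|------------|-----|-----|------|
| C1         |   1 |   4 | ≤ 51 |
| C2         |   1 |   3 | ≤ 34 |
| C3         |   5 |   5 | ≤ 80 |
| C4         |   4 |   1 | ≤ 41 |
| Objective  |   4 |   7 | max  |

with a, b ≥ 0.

At a = 7, b = 9, compute slack b - a·x for each constraint:
  C1: 51 − 43 = 8  (slack)
  C2: 34 − 34 = 0  (binding)
  C3: 80 − 80 = 0  (binding)
  C4: 41 − 37 = 4  (slack)

Optimal: a = 7, b = 9
Binding: C2, C3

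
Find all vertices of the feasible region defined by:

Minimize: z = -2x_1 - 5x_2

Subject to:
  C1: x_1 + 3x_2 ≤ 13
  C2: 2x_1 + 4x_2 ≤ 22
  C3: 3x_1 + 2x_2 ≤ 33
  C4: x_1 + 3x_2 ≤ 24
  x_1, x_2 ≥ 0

(0, 0), (11, 0), (7, 2), (0, 4.333)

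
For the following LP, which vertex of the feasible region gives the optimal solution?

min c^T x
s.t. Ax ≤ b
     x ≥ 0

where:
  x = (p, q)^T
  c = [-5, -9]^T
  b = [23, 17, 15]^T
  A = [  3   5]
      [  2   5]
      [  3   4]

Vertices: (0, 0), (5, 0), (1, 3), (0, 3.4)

Evaluate the objective at each vertex of the feasible region:
  z(0, 0) = 0
  z(5, 0) = -25
  z(1, 3) = -32  ←
  z(0, 3.4) = -30.6
The minimum is at p = 1, q = 3.

(1, 3)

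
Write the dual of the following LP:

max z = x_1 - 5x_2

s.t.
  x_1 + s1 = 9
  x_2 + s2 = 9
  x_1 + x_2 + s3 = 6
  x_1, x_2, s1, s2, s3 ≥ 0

Primal max cᵀx s.t. Ax ≤ b, x ≥ 0  →  Dual min bᵀy s.t. Aᵀy ≥ c, y ≥ 0.

Minimize: z = 9y1 + 9y2 + 6y3

Subject to:
  y1 + y3 ≥ 1
  y2 + y3 ≥ -5
  y1, y2, y3 ≥ 0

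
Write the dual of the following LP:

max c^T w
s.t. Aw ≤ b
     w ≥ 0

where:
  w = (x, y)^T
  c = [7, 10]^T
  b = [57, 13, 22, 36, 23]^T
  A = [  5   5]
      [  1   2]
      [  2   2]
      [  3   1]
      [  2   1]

Primal max cᵀx s.t. Ax ≤ b, x ≥ 0  →  Dual min bᵀy s.t. Aᵀy ≥ c, y ≥ 0.

Minimize: z = 57y1 + 13y2 + 22y3 + 36y4 + 23y5

Subject to:
  5y1 + y2 + 2y3 + 3y4 + 2y5 ≥ 7
  5y1 + 2y2 + 2y3 + y4 + y5 ≥ 10
  y1, y2, y3, y4, y5 ≥ 0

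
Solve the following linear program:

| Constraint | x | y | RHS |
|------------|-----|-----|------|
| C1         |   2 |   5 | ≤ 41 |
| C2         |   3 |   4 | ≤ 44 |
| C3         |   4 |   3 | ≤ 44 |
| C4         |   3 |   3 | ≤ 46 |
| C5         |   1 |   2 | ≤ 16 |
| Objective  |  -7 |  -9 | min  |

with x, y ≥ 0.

Evaluate the objective at each vertex of the feasible region:
  z(0, 0) = 0
  z(11, 0) = -77
  z(8, 4) = -92  ←
  z(0, 8) = -72
The minimum is at x = 8, y = 4.

x = 8, y = 4, z = -92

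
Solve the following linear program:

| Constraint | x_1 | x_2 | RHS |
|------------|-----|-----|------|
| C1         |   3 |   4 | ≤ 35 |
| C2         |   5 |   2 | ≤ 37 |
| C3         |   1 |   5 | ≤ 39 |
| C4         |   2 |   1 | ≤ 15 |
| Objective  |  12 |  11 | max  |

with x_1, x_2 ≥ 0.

Evaluate the objective at each vertex of the feasible region:
  z(0, 0) = 0
  z(7.4, 0) = 88.8
  z(7, 1) = 95
  z(5, 5) = 115  ←
  z(1.727, 7.455) = 102.7
  z(0, 7.8) = 85.8
The maximum is at x_1 = 5, x_2 = 5.

x_1 = 5, x_2 = 5, z = 115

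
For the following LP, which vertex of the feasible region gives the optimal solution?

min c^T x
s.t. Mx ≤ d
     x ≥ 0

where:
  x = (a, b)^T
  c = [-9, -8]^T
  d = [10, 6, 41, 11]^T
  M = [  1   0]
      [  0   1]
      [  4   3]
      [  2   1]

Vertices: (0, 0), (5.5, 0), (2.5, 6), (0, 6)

Evaluate the objective at each vertex of the feasible region:
  z(0, 0) = 0
  z(5.5, 0) = -49.5
  z(2.5, 6) = -70.5  ←
  z(0, 6) = -48
The minimum is at a = 2.5, b = 6.

(2.5, 6)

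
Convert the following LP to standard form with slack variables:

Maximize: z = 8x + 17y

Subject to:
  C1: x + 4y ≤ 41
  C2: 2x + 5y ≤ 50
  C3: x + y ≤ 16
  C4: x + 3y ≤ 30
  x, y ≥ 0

max z = 8x + 17y

s.t.
  x + 4y + s1 = 41
  2x + 5y + s2 = 50
  x + y + s3 = 16
  x + 3y + s4 = 30
  x, y, s1, s2, s3, s4 ≥ 0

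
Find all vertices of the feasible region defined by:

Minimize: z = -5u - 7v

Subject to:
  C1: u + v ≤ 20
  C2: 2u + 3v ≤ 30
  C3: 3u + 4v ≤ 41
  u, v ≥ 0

(0, 0), (13.67, 0), (3, 8), (0, 10)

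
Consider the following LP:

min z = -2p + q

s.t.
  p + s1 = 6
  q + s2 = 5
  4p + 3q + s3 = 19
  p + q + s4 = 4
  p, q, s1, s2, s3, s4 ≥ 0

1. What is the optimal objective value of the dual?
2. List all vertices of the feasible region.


1. -8
2. (0, 0), (4, 0), (0, 4)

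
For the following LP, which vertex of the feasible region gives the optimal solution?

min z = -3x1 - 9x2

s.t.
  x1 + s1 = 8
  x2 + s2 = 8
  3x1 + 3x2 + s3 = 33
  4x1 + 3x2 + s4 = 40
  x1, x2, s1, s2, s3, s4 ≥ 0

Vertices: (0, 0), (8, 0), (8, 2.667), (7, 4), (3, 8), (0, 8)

Evaluate the objective at each vertex of the feasible region:
  z(0, 0) = 0
  z(8, 0) = -24
  z(8, 2.667) = -48
  z(7, 4) = -57
  z(3, 8) = -81  ←
  z(0, 8) = -72
The minimum is at x1 = 3, x2 = 8.

(3, 8)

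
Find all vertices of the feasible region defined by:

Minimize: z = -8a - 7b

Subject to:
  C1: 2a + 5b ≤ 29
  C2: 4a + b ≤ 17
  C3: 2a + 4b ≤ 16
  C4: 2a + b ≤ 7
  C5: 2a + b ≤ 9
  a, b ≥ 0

(0, 0), (3.5, 0), (2, 3), (0, 4)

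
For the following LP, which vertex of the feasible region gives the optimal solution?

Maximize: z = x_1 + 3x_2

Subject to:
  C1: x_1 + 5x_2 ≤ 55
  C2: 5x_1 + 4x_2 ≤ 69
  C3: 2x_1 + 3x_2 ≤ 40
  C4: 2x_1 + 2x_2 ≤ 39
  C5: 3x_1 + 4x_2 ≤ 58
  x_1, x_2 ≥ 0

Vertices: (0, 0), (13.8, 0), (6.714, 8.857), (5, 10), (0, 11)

Evaluate the objective at each vertex of the feasible region:
  z(0, 0) = 0
  z(13.8, 0) = 13.8
  z(6.714, 8.857) = 33.29
  z(5, 10) = 35  ←
  z(0, 11) = 33
The maximum is at x_1 = 5, x_2 = 10.

(5, 10)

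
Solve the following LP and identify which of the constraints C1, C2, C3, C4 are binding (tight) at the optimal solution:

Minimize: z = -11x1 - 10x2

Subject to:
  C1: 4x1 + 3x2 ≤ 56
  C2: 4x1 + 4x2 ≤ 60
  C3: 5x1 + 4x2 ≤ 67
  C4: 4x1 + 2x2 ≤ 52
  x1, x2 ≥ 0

At x1 = 7, x2 = 8, compute slack b - a·x for each constraint:
  C1: 56 − 52 = 4  (slack)
  C2: 60 − 60 = 0  (binding)
  C3: 67 − 67 = 0  (binding)
  C4: 52 − 44 = 8  (slack)

Optimal: x1 = 7, x2 = 8
Binding: C2, C3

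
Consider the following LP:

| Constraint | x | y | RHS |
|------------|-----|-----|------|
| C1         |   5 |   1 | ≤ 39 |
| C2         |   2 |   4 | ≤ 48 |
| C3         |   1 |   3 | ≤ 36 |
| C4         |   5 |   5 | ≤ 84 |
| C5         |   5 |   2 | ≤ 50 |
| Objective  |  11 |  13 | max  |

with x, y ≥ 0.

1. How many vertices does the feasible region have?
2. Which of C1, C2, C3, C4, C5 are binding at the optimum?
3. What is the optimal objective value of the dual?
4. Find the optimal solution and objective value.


1. 4
2. C1, C2
3. 183
4. x = 6, y = 9, z = 183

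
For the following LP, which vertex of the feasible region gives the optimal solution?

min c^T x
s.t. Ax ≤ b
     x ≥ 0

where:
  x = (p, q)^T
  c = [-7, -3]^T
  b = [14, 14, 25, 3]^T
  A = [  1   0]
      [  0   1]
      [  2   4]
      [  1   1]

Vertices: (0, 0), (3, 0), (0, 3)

Evaluate the objective at each vertex of the feasible region:
  z(0, 0) = 0
  z(3, 0) = -21  ←
  z(0, 3) = -9
The minimum is at p = 3, q = 0.

(3, 0)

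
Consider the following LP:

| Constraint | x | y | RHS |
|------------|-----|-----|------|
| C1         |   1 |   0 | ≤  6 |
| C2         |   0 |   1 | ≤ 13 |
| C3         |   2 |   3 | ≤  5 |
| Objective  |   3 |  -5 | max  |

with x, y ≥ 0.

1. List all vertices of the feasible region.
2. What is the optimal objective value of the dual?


1. (0, 0), (2.5, 0), (0, 1.667)
2. 7.5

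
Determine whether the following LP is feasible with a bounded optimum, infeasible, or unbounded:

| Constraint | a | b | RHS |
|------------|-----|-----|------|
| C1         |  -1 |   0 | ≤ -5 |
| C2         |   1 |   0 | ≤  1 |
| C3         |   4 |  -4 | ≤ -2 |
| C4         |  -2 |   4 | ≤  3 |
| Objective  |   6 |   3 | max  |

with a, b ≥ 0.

Infeasible (no feasible solution exists)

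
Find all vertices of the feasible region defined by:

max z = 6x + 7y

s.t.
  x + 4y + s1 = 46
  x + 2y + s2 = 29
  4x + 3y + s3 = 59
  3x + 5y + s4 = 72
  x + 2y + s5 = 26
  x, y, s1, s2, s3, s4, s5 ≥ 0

(0, 0), (14.75, 0), (8, 9), (6, 10), (0, 11.5)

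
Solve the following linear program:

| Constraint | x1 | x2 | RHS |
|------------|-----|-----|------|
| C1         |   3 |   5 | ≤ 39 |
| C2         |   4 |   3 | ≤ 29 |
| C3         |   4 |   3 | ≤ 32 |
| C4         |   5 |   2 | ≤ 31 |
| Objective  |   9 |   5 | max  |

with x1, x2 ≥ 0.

Evaluate the objective at each vertex of the feasible region:
  z(0, 0) = 0
  z(6.2, 0) = 55.8
  z(5, 3) = 60  ←
  z(2.545, 6.273) = 54.27
  z(0, 7.8) = 39
The maximum is at x1 = 5, x2 = 3.

x1 = 5, x2 = 3, z = 60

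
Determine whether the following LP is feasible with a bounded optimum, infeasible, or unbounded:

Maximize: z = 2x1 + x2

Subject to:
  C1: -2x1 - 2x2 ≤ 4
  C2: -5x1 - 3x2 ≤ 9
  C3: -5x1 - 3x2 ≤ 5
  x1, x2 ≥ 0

Unbounded (objective can increase without bound)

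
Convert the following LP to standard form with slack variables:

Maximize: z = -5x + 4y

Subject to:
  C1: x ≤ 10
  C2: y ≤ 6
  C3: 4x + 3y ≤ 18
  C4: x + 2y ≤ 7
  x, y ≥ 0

max z = -5x + 4y

s.t.
  x + s1 = 10
  y + s2 = 6
  4x + 3y + s3 = 18
  x + 2y + s4 = 7
  x, y, s1, s2, s3, s4 ≥ 0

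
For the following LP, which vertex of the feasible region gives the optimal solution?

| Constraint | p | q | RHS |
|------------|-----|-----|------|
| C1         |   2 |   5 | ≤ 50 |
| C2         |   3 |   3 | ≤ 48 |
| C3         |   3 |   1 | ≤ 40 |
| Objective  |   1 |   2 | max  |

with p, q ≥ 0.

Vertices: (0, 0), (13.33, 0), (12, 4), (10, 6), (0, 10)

Evaluate the objective at each vertex of the feasible region:
  z(0, 0) = 0
  z(13.33, 0) = 13.33
  z(12, 4) = 20
  z(10, 6) = 22  ←
  z(0, 10) = 20
The maximum is at p = 10, q = 6.

(10, 6)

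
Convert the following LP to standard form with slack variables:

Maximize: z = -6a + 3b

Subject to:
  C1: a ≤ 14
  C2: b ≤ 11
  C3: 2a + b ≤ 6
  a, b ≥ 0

max z = -6a + 3b

s.t.
  a + s1 = 14
  b + s2 = 11
  2a + b + s3 = 6
  a, b, s1, s2, s3 ≥ 0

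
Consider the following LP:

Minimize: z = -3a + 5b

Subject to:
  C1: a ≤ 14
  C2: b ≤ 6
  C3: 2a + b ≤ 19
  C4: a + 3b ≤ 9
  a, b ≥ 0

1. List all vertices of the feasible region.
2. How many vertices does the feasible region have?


1. (0, 0), (9, 0), (0, 3)
2. 3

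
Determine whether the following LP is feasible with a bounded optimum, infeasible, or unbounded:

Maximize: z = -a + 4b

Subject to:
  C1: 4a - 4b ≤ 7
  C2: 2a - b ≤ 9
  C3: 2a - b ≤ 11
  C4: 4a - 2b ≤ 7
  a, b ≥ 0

Unbounded (objective can increase without bound)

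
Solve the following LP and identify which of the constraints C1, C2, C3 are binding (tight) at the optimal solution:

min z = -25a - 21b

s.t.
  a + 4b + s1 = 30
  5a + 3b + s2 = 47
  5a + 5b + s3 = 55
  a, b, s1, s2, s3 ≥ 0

At a = 7, b = 4, compute slack b - a·x for each constraint:
  C1: 30 − 23 = 7  (slack)
  C2: 47 − 47 = 0  (binding)
  C3: 55 − 55 = 0  (binding)

Optimal: a = 7, b = 4
Binding: C2, C3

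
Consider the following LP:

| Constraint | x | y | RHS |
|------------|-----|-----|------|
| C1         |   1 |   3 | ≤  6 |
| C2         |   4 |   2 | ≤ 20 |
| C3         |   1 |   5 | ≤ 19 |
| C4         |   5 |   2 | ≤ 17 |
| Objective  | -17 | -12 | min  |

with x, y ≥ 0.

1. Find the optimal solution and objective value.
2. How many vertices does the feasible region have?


1. x = 3, y = 1, z = -63
2. 4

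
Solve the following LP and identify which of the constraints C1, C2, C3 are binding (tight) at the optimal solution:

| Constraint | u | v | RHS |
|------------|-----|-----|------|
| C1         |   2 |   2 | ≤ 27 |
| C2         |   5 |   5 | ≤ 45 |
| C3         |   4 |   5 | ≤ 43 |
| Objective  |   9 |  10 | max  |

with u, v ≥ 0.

At u = 2, v = 7, compute slack b - a·x for each constraint:
  C1: 27 − 18 = 9  (slack)
  C2: 45 − 45 = 0  (binding)
  C3: 43 − 43 = 0  (binding)

Optimal: u = 2, v = 7
Binding: C2, C3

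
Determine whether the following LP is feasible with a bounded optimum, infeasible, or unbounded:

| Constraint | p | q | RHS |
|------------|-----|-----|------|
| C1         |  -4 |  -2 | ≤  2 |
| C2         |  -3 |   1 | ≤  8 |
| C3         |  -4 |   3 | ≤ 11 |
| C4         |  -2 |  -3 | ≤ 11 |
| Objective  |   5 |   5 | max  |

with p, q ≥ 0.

Unbounded (objective can increase without bound)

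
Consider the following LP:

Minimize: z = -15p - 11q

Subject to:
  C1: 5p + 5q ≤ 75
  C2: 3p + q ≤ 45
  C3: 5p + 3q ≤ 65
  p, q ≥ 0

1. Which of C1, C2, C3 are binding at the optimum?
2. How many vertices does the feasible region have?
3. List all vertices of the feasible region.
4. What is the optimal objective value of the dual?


1. C1, C3
2. 4
3. (0, 0), (13, 0), (10, 5), (0, 15)
4. -205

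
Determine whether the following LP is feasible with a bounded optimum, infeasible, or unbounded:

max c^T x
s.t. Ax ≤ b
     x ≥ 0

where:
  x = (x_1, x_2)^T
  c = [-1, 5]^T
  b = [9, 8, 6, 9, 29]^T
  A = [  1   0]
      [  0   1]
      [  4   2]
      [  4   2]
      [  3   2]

Feasible with a bounded optimal solution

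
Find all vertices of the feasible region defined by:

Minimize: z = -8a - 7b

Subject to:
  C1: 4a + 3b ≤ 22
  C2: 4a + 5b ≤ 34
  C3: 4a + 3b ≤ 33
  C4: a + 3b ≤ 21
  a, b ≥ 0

(0, 0), (5.5, 0), (1, 6), (0, 6.8)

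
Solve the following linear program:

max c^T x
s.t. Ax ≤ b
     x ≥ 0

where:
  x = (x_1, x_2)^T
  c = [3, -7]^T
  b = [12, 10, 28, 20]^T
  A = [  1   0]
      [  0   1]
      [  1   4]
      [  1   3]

Evaluate the objective at each vertex of the feasible region:
  z(0, 0) = 0
  z(12, 0) = 36  ←
  z(12, 2.667) = 17.33
  z(0, 6.667) = -46.67
The maximum is at x_1 = 12, x_2 = 0.

x_1 = 12, x_2 = 0, z = 36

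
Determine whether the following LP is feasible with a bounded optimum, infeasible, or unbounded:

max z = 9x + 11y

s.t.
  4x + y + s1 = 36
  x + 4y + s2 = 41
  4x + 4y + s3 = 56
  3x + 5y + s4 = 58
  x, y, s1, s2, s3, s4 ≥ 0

Feasible with a bounded optimal solution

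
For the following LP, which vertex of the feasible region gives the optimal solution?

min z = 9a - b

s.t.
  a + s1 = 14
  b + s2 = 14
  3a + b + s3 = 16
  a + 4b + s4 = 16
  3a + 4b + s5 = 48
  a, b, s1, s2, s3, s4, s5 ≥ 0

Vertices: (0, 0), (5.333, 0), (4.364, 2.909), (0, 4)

Evaluate the objective at each vertex of the feasible region:
  z(0, 0) = 0
  z(5.333, 0) = 48
  z(4.364, 2.909) = 36.36
  z(0, 4) = -4  ←
The minimum is at a = 0, b = 4.

(0, 4)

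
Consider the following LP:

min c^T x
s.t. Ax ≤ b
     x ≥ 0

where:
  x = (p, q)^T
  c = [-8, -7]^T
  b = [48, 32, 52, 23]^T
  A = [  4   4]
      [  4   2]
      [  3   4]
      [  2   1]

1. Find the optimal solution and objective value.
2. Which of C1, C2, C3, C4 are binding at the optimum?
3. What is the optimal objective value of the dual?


1. p = 4, q = 8, z = -88
2. C1, C2
3. -88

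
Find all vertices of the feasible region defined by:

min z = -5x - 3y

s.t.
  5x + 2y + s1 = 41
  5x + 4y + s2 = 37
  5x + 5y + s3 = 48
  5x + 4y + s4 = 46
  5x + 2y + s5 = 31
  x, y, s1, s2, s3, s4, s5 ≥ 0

(0, 0), (6.2, 0), (5, 3), (0, 9.25)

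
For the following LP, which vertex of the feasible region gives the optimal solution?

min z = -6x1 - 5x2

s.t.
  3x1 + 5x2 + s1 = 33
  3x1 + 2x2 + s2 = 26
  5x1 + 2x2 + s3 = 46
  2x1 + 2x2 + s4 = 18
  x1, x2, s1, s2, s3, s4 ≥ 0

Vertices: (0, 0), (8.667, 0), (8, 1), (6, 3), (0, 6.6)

Evaluate the objective at each vertex of the feasible region:
  z(0, 0) = 0
  z(8.667, 0) = -52
  z(8, 1) = -53  ←
  z(6, 3) = -51
  z(0, 6.6) = -33
The minimum is at x1 = 8, x2 = 1.

(8, 1)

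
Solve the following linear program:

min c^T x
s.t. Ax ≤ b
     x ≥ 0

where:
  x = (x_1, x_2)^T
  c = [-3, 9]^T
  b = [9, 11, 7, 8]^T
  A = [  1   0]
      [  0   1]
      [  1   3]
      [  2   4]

Evaluate the objective at each vertex of the feasible region:
  z(0, 0) = 0
  z(4, 0) = -12  ←
  z(0, 2) = 18
The minimum is at x_1 = 4, x_2 = 0.

x_1 = 4, x_2 = 0, z = -12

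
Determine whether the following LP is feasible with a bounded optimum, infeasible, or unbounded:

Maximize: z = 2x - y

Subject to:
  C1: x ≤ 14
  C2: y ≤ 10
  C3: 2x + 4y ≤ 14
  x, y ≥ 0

Feasible with a bounded optimal solution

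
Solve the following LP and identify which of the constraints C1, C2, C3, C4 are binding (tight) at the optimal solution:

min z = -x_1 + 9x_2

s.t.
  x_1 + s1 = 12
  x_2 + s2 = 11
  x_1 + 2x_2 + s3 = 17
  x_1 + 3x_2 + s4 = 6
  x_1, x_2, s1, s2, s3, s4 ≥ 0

At x_1 = 6, x_2 = 0, compute slack b - a·x for each constraint:
  C1: 12 − 6 = 6  (slack)
  C2: 11 − 0 = 11  (slack)
  C3: 17 − 6 = 11  (slack)
  C4: 6 − 6 = 0  (binding)

Optimal: x_1 = 6, x_2 = 0
Binding: C4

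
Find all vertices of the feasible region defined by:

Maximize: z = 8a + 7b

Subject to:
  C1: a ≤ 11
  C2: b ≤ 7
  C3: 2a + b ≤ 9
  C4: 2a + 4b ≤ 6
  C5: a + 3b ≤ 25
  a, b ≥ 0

(0, 0), (3, 0), (0, 1.5)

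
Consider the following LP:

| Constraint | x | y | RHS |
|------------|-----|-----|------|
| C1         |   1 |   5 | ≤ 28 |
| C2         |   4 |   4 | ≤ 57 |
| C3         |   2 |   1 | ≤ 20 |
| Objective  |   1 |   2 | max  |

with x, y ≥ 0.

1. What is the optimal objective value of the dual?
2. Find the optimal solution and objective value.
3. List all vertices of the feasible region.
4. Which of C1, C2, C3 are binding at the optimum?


1. 16
2. x = 8, y = 4, z = 16
3. (0, 0), (10, 0), (8, 4), (0, 5.6)
4. C1, C3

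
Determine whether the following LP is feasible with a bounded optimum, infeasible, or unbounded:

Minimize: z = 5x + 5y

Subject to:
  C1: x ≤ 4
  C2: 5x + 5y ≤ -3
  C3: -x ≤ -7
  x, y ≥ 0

Infeasible (no feasible solution exists)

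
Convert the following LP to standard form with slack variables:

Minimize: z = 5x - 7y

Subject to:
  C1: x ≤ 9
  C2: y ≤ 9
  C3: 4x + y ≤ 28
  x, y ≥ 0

min z = 5x - 7y

s.t.
  x + s1 = 9
  y + s2 = 9
  4x + y + s3 = 28
  x, y, s1, s2, s3 ≥ 0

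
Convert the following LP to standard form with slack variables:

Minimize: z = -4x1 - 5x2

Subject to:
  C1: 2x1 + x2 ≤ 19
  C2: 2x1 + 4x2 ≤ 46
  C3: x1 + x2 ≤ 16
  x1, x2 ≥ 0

min z = -4x1 - 5x2

s.t.
  2x1 + x2 + s1 = 19
  2x1 + 4x2 + s2 = 46
  x1 + x2 + s3 = 16
  x1, x2, s1, s2, s3 ≥ 0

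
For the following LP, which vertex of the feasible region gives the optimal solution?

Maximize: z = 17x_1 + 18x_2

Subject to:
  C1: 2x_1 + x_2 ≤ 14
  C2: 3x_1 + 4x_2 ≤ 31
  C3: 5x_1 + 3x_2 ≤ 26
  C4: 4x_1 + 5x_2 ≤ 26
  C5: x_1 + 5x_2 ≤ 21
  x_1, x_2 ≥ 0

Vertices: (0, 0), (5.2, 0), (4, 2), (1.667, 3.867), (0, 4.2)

Evaluate the objective at each vertex of the feasible region:
  z(0, 0) = 0
  z(5.2, 0) = 88.4
  z(4, 2) = 104  ←
  z(1.667, 3.867) = 97.93
  z(0, 4.2) = 75.6
The maximum is at x_1 = 4, x_2 = 2.

(4, 2)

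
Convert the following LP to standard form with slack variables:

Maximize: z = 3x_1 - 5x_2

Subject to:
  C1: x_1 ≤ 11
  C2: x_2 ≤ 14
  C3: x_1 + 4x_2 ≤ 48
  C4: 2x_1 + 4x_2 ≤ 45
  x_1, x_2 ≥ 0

max z = 3x_1 - 5x_2

s.t.
  x_1 + s1 = 11
  x_2 + s2 = 14
  x_1 + 4x_2 + s3 = 48
  2x_1 + 4x_2 + s4 = 45
  x_1, x_2, s1, s2, s3, s4 ≥ 0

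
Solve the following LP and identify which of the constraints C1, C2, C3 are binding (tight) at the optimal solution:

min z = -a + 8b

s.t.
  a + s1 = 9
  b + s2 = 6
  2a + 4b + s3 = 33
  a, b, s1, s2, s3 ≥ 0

At a = 9, b = 0, compute slack b - a·x for each constraint:
  C1: 9 − 9 = 0  (binding)
  C2: 6 − 0 = 6  (slack)
  C3: 33 − 18 = 15  (slack)

Optimal: a = 9, b = 0
Binding: C1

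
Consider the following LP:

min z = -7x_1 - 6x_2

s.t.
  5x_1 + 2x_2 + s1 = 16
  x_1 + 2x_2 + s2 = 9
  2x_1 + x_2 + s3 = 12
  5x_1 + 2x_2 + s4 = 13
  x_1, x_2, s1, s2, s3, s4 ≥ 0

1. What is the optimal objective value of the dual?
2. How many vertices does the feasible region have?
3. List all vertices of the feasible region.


1. -31
2. 4
3. (0, 0), (2.6, 0), (1, 4), (0, 4.5)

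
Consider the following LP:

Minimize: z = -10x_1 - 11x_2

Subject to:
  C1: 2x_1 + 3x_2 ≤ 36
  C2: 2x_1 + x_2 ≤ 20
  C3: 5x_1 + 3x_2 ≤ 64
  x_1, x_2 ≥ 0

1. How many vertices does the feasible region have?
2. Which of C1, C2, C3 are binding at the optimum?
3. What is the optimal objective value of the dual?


1. 4
2. C1, C2
3. -148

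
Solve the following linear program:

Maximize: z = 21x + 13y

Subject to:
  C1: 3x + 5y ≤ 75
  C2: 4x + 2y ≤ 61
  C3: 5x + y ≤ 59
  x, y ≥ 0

Evaluate the objective at each vertex of the feasible region:
  z(0, 0) = 0
  z(11.8, 0) = 247.8
  z(10, 9) = 327  ←
  z(0, 15) = 195
The maximum is at x = 10, y = 9.

x = 10, y = 9, z = 327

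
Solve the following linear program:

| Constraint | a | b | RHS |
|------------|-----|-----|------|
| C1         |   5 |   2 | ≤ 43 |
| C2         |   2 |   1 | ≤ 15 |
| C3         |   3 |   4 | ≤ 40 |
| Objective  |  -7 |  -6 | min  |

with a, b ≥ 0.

Evaluate the objective at each vertex of the feasible region:
  z(0, 0) = 0
  z(7.5, 0) = -52.5
  z(4, 7) = -70  ←
  z(0, 10) = -60
The minimum is at a = 4, b = 7.

a = 4, b = 7, z = -70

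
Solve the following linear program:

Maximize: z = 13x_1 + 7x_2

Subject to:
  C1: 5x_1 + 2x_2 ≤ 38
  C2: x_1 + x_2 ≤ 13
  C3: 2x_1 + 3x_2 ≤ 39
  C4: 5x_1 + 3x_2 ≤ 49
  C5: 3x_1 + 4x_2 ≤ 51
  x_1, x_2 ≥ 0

Evaluate the objective at each vertex of the feasible region:
  z(0, 0) = 0
  z(7.6, 0) = 98.8
  z(4, 9) = 115  ←
  z(1, 12) = 97
  z(0, 12.75) = 89.25
The maximum is at x_1 = 4, x_2 = 9.

x_1 = 4, x_2 = 9, z = 115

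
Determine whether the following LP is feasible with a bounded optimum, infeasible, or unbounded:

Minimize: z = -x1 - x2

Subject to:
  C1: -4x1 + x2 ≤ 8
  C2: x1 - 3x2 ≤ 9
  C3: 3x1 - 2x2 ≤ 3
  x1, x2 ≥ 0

Unbounded (objective can decrease without bound)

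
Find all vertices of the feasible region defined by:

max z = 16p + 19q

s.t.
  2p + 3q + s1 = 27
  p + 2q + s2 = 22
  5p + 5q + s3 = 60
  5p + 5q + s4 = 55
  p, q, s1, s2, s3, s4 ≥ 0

(0, 0), (11, 0), (6, 5), (0, 9)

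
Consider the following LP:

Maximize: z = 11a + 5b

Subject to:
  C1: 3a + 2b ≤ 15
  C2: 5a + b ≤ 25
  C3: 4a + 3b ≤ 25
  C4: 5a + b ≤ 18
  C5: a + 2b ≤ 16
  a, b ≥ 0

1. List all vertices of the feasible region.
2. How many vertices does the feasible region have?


1. (0, 0), (3.6, 0), (3, 3), (0, 7.5)
2. 4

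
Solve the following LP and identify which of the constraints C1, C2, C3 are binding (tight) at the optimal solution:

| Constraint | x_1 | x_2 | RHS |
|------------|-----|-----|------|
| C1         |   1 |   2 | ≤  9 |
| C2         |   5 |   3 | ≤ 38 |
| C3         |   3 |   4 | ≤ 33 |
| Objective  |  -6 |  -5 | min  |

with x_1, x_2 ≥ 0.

At x_1 = 7, x_2 = 1, compute slack b - a·x for each constraint:
  C1: 9 − 9 = 0  (binding)
  C2: 38 − 38 = 0  (binding)
  C3: 33 − 25 = 8  (slack)

Optimal: x_1 = 7, x_2 = 1
Binding: C1, C2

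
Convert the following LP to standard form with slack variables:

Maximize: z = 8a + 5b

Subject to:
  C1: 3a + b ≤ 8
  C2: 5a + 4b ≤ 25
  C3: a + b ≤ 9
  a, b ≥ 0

max z = 8a + 5b

s.t.
  3a + b + s1 = 8
  5a + 4b + s2 = 25
  a + b + s3 = 9
  a, b, s1, s2, s3 ≥ 0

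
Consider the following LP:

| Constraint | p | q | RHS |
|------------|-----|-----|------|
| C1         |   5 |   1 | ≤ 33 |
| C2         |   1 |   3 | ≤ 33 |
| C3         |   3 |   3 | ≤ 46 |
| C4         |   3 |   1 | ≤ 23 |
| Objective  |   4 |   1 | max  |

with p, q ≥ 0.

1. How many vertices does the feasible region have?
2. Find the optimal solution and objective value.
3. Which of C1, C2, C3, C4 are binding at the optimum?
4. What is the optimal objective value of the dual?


1. 5
2. p = 5, q = 8, z = 28
3. C1, C4
4. 28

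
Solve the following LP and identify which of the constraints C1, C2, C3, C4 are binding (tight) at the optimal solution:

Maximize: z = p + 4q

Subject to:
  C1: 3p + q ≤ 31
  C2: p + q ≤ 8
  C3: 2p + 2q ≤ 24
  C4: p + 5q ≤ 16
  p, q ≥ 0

At p = 6, q = 2, compute slack b - a·x for each constraint:
  C1: 31 − 20 = 11  (slack)
  C2: 8 − 8 = 0  (binding)
  C3: 24 − 16 = 8  (slack)
  C4: 16 − 16 = 0  (binding)

Optimal: p = 6, q = 2
Binding: C2, C4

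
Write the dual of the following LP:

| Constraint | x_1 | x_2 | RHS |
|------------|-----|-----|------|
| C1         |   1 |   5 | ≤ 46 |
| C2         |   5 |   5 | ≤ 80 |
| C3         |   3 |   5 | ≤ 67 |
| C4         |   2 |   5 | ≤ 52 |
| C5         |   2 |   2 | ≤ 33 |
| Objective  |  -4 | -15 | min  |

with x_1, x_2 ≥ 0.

Primal min cᵀx s.t. Ax ≤ b, x ≥ 0  →  Dual max −bᵀy s.t. Aᵀy ≥ −c, y ≥ 0.

Maximize: z = -46y1 - 80y2 - 67y3 - 52y4 - 33y5

Subject to:
  y1 + 5y2 + 3y3 + 2y4 + 2y5 ≥ 4
  5y1 + 5y2 + 5y3 + 5y4 + 2y5 ≥ 15
  y1, y2, y3, y4, y5 ≥ 0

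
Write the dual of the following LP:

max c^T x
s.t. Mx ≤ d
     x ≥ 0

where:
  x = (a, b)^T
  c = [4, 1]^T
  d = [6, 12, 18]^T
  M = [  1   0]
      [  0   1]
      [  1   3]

Primal max cᵀx s.t. Ax ≤ b, x ≥ 0  →  Dual min bᵀy s.t. Aᵀy ≥ c, y ≥ 0.

Minimize: z = 6y1 + 12y2 + 18y3

Subject to:
  y1 + y3 ≥ 4
  y2 + 3y3 ≥ 1
  y1, y2, y3 ≥ 0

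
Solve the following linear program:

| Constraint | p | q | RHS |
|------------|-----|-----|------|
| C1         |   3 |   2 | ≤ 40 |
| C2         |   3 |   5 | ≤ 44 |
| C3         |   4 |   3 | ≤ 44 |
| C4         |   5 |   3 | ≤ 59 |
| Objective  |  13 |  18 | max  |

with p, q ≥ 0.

Evaluate the objective at each vertex of the feasible region:
  z(0, 0) = 0
  z(11, 0) = 143
  z(8, 4) = 176  ←
  z(0, 8.8) = 158.4
The maximum is at p = 8, q = 4.

p = 8, q = 4, z = 176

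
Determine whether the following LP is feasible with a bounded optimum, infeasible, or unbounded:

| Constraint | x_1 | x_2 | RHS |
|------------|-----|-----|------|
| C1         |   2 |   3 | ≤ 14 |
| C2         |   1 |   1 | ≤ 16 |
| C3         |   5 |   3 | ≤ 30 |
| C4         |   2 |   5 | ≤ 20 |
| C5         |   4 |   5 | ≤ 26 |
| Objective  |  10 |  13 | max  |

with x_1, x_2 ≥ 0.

Feasible with a bounded optimal solution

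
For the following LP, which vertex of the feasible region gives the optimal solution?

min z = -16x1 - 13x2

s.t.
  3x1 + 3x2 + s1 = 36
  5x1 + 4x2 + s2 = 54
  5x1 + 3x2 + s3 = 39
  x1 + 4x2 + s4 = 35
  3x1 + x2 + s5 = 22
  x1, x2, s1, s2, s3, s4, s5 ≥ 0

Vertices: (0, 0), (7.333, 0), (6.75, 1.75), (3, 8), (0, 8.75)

Evaluate the objective at each vertex of the feasible region:
  z(0, 0) = 0
  z(7.333, 0) = -117.3
  z(6.75, 1.75) = -130.8
  z(3, 8) = -152  ←
  z(0, 8.75) = -113.8
The minimum is at x1 = 3, x2 = 8.

(3, 8)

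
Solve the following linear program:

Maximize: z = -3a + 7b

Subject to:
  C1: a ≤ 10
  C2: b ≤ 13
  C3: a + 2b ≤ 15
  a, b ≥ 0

Evaluate the objective at each vertex of the feasible region:
  z(0, 0) = 0
  z(10, 0) = -30
  z(10, 2.5) = -12.5
  z(0, 7.5) = 52.5  ←
The maximum is at a = 0, b = 7.5.

a = 0, b = 7.5, z = 52.5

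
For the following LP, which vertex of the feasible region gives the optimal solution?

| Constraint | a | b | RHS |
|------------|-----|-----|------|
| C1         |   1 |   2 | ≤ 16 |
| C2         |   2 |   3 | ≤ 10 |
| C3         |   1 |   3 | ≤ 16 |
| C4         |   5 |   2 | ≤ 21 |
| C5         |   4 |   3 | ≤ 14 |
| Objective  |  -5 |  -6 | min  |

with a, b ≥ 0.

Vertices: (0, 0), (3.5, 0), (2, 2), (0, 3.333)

Evaluate the objective at each vertex of the feasible region:
  z(0, 0) = 0
  z(3.5, 0) = -17.5
  z(2, 2) = -22  ←
  z(0, 3.333) = -20
The minimum is at a = 2, b = 2.

(2, 2)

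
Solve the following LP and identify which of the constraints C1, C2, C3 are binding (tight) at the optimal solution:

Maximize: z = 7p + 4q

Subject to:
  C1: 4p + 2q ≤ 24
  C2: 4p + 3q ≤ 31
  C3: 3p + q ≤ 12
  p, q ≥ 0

At p = 1, q = 9, compute slack b - a·x for each constraint:
  C1: 24 − 22 = 2  (slack)
  C2: 31 − 31 = 0  (binding)
  C3: 12 − 12 = 0  (binding)

Optimal: p = 1, q = 9
Binding: C2, C3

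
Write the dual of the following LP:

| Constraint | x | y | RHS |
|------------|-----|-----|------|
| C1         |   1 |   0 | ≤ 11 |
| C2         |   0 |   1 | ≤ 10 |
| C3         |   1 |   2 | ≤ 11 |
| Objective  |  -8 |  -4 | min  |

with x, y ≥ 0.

Primal min cᵀx s.t. Ax ≤ b, x ≥ 0  →  Dual max −bᵀy s.t. Aᵀy ≥ −c, y ≥ 0.

Maximize: z = -11y1 - 10y2 - 11y3

Subject to:
  y1 + y3 ≥ 8
  y2 + 2y3 ≥ 4
  y1, y2, y3 ≥ 0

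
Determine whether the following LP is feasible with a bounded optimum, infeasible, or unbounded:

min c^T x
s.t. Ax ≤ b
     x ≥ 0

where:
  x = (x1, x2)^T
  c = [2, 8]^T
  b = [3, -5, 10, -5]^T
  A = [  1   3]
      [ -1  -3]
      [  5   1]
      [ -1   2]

Infeasible (no feasible solution exists)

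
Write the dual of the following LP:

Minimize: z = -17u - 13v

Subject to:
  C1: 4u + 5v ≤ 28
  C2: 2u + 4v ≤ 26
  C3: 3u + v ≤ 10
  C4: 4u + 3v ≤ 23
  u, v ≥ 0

Primal min cᵀx s.t. Ax ≤ b, x ≥ 0  →  Dual max −bᵀy s.t. Aᵀy ≥ −c, y ≥ 0.

Maximize: z = -28y1 - 26y2 - 10y3 - 23y4

Subject to:
  4y1 + 2y2 + 3y3 + 4y4 ≥ 17
  5y1 + 4y2 + y3 + 3y4 ≥ 13
  y1, y2, y3, y4 ≥ 0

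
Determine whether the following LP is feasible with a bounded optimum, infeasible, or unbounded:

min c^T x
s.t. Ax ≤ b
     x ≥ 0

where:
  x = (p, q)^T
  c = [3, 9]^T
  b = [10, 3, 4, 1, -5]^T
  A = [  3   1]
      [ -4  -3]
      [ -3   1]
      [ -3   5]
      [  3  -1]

Infeasible (no feasible solution exists)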